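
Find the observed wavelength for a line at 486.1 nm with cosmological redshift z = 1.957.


lam_obs = lam_emit * (1 + z) = 486.1 * (1 + 1.957) = 1437.3977

1437.3977 nm


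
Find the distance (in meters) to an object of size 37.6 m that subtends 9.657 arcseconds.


D = size / theta_rad, theta_rad = 9.657 * pi/(180*3600) = 4.682e-05, D = 803102.0726

803102.0726 m


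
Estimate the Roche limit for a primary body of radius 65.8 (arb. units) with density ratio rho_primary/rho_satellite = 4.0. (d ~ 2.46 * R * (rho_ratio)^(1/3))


d_Roche = 2.46 * 65.8 * 4.0^(1/3) = 256.9494

256.9494


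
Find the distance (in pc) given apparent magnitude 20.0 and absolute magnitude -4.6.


d = 10^((m - M + 5)/5) = 10^((20.0 - -4.6 + 5)/5) = 831763.7711

831763.7711 pc


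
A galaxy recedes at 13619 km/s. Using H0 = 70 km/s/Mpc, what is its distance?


d = v / H0 = 13619 / 70 = 194.5571

194.5571 Mpc


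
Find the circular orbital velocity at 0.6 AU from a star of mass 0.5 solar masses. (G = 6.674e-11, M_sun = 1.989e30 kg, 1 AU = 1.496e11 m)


v = sqrt(GM/r) = sqrt(6.674e-11 * 9.945e+29 / 8.976e+10) = 27192.809

27192.809 m/s


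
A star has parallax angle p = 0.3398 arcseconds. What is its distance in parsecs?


d = 1/p = 1/0.3398 = 2.9429

2.9429 pc


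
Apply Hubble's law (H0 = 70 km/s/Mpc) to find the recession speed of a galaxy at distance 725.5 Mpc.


v = H0 * d = 70 * 725.5 = 50785.0

50785.0 km/s


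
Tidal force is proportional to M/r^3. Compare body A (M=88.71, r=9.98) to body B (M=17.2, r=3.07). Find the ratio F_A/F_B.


Ratio = (M1/r1^3) / (M2/r2^3) = (88.71/9.98^3) / (17.2/3.07^3) = 0.1501

0.1501


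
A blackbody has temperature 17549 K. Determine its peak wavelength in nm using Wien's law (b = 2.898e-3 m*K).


lam_max = b / T = 2.898e-3 / 17549 = 1.651e-07 m = 165.1376 nm

165.1376 nm


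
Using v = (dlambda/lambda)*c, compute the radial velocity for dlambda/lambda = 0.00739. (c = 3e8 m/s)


v = (dlambda/lambda) * c = 0.00739 * 3e8 = 2.217e+06

2.217e+06 m/s


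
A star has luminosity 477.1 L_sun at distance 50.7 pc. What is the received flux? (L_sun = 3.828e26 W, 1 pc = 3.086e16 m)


F = L / (4*pi*d^2) = 1.826e+29 / (4*pi*(1.565e+18)^2) = 5.937e-09

5.937e-09 W/m^2


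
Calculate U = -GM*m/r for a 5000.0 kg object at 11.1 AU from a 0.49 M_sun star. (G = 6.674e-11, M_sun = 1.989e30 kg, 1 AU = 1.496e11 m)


M = 0.49 * 1.989e30 kg = 9.7461e+29 kg; r = 11.1 AU * 1.496e11 m/AU = 1.66056e+12 m. U = -GM*m/r = -(6.674e-11 * 9.7461e+29 * 5000.0) / 1.66056e+12 = -1.959e+11

-1.959e+11 J


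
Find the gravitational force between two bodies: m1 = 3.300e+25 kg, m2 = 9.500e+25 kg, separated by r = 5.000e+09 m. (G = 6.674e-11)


F = G*m1*m2/r^2 = 6.674e-11 * 3.300e+25 * 9.500e+25 / (5.000e+09)^2 = 6.674e-11 * 3.135e+51 / 2.500e+19 = 8.369e+21

8.369e+21 N


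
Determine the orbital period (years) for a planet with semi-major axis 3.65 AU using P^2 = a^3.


P = a^(3/2) = 3.65^1.5 = 6.9733

6.9733 years


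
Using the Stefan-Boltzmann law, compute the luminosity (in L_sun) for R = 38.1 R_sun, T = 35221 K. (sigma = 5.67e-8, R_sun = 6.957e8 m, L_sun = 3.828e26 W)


R = 38.1 * 6.957e8 m = 2.650617e+10 m. L = 4*pi*R^2*sigma*T^4 = 4*pi*(2.650617e+10)^2 * 5.67e-8 * 35221^4 = 7.703597977e+32 W. L/L_sun = 7.703597977e+32 / 3.828e26 = 2.012e+06

2.012e+06 L_sun


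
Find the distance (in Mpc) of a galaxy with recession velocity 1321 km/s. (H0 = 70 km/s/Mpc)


d = v / H0 = 1321 / 70 = 18.8714

18.8714 Mpc


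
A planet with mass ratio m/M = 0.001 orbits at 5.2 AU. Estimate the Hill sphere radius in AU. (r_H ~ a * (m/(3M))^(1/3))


r_H = a * (m/3M)^(1/3) = 5.2 * (0.001/3)^(1/3) = 0.3605

0.3605 AU


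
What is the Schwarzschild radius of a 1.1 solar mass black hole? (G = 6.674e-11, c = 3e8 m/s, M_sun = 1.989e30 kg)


M = 1.1 * 1.989e30 kg = 2.1879e+30 kg. rs = 2GM/c^2 = 2 * 6.674e-11 * 2.1879e+30 / (3e8)^2 = 3244.8988

3244.8988 m


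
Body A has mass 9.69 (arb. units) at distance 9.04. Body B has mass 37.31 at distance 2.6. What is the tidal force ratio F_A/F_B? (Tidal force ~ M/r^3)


Ratio = (M1/r1^3) / (M2/r2^3) = (9.69/9.04^3) / (37.31/2.6^3) = 0.0062

0.0062


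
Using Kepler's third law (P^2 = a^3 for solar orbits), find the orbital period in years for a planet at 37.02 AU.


P = a^(3/2) = 37.02^1.5 = 225.2447

225.2447 years


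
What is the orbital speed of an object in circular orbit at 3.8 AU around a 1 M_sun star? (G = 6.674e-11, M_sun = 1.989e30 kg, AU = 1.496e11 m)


v = sqrt(GM/r) = sqrt(6.674e-11 * 1.989e+30 / 5.685e+11) = 15281.0395

15281.0395 m/s


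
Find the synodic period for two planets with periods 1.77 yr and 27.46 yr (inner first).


1/P_syn = |1/P1 - 1/P2| = |1/1.77 - 1/27.46| => P_syn = 1.892

1.892 years


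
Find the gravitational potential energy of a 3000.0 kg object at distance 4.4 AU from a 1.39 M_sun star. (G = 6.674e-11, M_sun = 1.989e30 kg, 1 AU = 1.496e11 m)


M = 1.39 * 1.989e30 kg = 2.76471e+30 kg; r = 4.4 AU * 1.496e11 m/AU = 6.5824e+11 m. U = -GM*m/r = -(6.674e-11 * 2.76471e+30 * 3000.0) / 6.5824e+11 = -8.410e+11

-8.410e+11 J


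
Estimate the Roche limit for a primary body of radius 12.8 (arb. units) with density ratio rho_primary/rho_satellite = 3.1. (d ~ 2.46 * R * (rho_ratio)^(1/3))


d_Roche = 2.46 * 12.8 * 3.1^(1/3) = 45.9126

45.9126


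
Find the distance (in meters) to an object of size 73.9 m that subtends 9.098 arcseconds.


D = size / theta_rad, theta_rad = 9.098 * pi/(180*3600) = 4.411e-05, D = 1.675e+06

1.675e+06 m


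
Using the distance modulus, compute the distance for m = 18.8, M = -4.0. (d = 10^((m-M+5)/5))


d = 10^((m - M + 5)/5) = 10^((18.8 - -4.0 + 5)/5) = 363078.0548

363078.0548 pc


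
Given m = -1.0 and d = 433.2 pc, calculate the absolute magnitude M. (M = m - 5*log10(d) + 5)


M = m - 5*log10(d) + 5 = -1.0 - 5*log10(433.2) + 5 = -9.1834

-9.1834


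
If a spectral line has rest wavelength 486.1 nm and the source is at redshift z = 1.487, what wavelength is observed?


lam_obs = lam_emit * (1 + z) = 486.1 * (1 + 1.487) = 1208.9307

1208.9307 nm


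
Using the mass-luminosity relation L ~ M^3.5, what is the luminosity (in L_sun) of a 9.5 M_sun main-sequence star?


L/L_sun = (M/M_sun)^3.5 = 9.5^3.5 = 2642.6072

2642.6072 L_sun


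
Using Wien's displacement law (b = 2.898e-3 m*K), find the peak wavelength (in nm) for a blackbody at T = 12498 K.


lam_max = b / T = 2.898e-3 / 12498 = 2.319e-07 m = 231.8771 nm

231.8771 nm


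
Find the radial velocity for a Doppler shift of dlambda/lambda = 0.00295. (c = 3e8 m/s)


v = (dlambda/lambda) * c = 0.00295 * 3e8 = 885000.0

885000.0 m/s


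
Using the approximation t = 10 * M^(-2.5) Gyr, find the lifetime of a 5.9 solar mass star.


t = 10 * M^(-2.5) = 10 * 5.9^(-2.5) = 0.1183

0.1183 Gyr


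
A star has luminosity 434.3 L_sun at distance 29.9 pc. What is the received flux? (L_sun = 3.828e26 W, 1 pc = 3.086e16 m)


F = L / (4*pi*d^2) = 1.663e+29 / (4*pi*(9.227e+17)^2) = 1.554e-08

1.554e-08 W/m^2


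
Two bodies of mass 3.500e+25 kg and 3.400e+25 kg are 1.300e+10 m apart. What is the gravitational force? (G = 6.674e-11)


F = G*m1*m2/r^2 = 6.674e-11 * 3.500e+25 * 3.400e+25 / (1.300e+10)^2 = 6.674e-11 * 1.190e+51 / 1.690e+20 = 4.699e+20

4.699e+20 N


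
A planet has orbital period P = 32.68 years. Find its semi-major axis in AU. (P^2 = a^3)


a = P^(2/3) = 32.68^(2/3) = 10.2217

10.2217 AU


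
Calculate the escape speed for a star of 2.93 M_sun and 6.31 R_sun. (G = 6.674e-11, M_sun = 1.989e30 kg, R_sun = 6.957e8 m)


M = 2.93 * 1.989e30 kg = 5.82777e+30 kg; R = 6.31 * 6.957e8 m = 4.389867e+09 m. v_esc = sqrt(2GM/R) = sqrt(2 * 6.674e-11 * 5.82777e+30 / 4.389867e+09) = 420953.0102

420953.0102 m/s


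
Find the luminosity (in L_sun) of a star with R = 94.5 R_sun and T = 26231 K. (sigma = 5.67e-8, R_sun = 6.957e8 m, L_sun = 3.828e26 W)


R = 94.5 * 6.957e8 m = 6.574365e+10 m. L = 4*pi*R^2*sigma*T^4 = 4*pi*(6.574365e+10)^2 * 5.67e-8 * 26231^4 = 1.458008099e+33 W. L/L_sun = 1.458008099e+33 / 3.828e26 = 3.809e+06

3.809e+06 L_sun


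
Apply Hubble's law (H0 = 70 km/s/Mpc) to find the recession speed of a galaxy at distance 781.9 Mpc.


v = H0 * d = 70 * 781.9 = 54733.0

54733.0 km/s


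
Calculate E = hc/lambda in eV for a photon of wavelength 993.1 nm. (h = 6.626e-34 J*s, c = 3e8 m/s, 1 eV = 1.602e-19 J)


E = hc/lambda = 6.626e-34 * 3e8 / 9.931e-07 = 2.002e-19 J = 1.2494 eV

1.2494 eV


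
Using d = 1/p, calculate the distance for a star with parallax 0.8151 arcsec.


d = 1/p = 1/0.8151 = 1.2268

1.2268 pc


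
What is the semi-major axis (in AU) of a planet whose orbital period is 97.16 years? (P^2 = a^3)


a = P^(2/3) = 97.16^(2/3) = 21.1345

21.1345 AU


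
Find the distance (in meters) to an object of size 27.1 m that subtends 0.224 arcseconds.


D = size / theta_rad, theta_rad = 0.224 * pi/(180*3600) = 1.086e-06, D = 2.495e+07

2.495e+07 m


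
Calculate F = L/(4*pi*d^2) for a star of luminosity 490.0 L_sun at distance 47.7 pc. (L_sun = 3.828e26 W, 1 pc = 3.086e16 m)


F = L / (4*pi*d^2) = 1.876e+29 / (4*pi*(1.472e+18)^2) = 6.889e-09

6.889e-09 W/m^2


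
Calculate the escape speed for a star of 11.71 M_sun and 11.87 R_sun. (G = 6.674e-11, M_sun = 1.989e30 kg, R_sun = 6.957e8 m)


M = 11.71 * 1.989e30 kg = 2.329119e+31 kg; R = 11.87 * 6.957e8 m = 8.257959e+09 m. v_esc = sqrt(2GM/R) = sqrt(2 * 6.674e-11 * 2.329119e+31 / 8.257959e+09) = 613574.8882

613574.8882 m/s


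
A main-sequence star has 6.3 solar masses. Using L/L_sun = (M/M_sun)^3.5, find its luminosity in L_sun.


L/L_sun = (M/M_sun)^3.5 = 6.3^3.5 = 627.613

627.613 L_sun


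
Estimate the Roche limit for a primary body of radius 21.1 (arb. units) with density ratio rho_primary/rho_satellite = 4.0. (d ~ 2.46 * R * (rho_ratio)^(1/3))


d_Roche = 2.46 * 21.1 * 4.0^(1/3) = 82.3956

82.3956


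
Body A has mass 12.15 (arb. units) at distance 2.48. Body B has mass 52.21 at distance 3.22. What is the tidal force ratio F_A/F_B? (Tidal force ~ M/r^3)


Ratio = (M1/r1^3) / (M2/r2^3) = (12.15/2.48^3) / (52.21/3.22^3) = 0.5094

0.5094


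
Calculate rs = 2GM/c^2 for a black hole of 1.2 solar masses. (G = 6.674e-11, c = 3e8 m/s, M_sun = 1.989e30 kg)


M = 1.2 * 1.989e30 kg = 2.3868e+30 kg. rs = 2GM/c^2 = 2 * 6.674e-11 * 2.3868e+30 / (3e8)^2 = 3539.8896

3539.8896 m


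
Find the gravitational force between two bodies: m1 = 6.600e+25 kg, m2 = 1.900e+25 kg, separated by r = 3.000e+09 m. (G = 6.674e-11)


F = G*m1*m2/r^2 = 6.674e-11 * 6.600e+25 * 1.900e+25 / (3.000e+09)^2 = 6.674e-11 * 1.254e+51 / 9.000e+18 = 9.299e+21

9.299e+21 N


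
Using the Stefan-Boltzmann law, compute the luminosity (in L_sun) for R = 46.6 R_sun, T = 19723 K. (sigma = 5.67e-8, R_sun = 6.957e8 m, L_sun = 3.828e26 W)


R = 46.6 * 6.957e8 m = 3.241962e+10 m. L = 4*pi*R^2*sigma*T^4 = 4*pi*(3.241962e+10)^2 * 5.67e-8 * 19723^4 = 1.133184595e+32 W. L/L_sun = 1.133184595e+32 / 3.828e26 = 296025.2338

296025.2338 L_sun


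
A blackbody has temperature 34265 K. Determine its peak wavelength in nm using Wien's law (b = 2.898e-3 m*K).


lam_max = b / T = 2.898e-3 / 34265 = 8.458e-08 m = 84.5761 nm

84.5761 nm


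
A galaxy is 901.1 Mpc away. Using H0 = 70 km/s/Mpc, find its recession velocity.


v = H0 * d = 70 * 901.1 = 63077.0

63077.0 km/s


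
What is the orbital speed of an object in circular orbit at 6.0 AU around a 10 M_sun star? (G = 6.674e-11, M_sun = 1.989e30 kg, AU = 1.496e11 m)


v = sqrt(GM/r) = sqrt(6.674e-11 * 1.989e+31 / 8.976e+11) = 38456.4393

38456.4393 m/s


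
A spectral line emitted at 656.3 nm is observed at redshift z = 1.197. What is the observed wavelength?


lam_obs = lam_emit * (1 + z) = 656.3 * (1 + 1.197) = 1441.8911

1441.8911 nm


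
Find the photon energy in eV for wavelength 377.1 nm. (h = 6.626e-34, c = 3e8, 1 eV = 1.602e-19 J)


E = hc/lambda = 6.626e-34 * 3e8 / 3.771e-07 = 5.271e-19 J = 3.2904 eV

3.2904 eV


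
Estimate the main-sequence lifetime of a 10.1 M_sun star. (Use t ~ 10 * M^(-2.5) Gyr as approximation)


t = 10 * M^(-2.5) = 10 * 10.1^(-2.5) = 0.0308

0.0308 Gyr


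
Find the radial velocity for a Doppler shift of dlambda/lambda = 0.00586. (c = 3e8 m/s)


v = (dlambda/lambda) * c = 0.00586 * 3e8 = 1.758e+06

1.758e+06 m/s


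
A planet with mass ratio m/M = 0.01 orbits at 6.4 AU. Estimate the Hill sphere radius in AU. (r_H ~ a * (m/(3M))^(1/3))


r_H = a * (m/3M)^(1/3) = 6.4 * (0.01/3)^(1/3) = 0.956

0.956 AU


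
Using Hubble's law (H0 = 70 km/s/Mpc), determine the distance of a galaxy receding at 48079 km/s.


d = v / H0 = 48079 / 70 = 686.8429

686.8429 Mpc


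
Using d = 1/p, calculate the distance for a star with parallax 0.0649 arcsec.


d = 1/p = 1/0.0649 = 15.4083

15.4083 pc


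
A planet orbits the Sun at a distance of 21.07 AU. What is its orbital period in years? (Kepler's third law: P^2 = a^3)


P = a^(3/2) = 21.07^1.5 = 96.7157

96.7157 years


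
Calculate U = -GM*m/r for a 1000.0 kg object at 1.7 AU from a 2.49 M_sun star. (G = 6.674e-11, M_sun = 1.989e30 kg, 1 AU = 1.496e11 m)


M = 2.49 * 1.989e30 kg = 4.95261e+30 kg; r = 1.7 AU * 1.496e11 m/AU = 2.5432e+11 m. U = -GM*m/r = -(6.674e-11 * 4.95261e+30 * 1000.0) / 2.5432e+11 = -1.300e+12

-1.300e+12 J


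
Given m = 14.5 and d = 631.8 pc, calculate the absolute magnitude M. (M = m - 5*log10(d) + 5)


M = m - 5*log10(d) + 5 = 14.5 - 5*log10(631.8) + 5 = 5.4971

5.4971


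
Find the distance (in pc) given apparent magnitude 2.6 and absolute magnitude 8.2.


d = 10^((m - M + 5)/5) = 10^((2.6 - 8.2 + 5)/5) = 0.7586

0.7586 pc


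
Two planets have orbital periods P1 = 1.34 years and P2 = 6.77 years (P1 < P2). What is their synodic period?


1/P_syn = |1/P1 - 1/P2| = |1/1.34 - 1/6.77| => P_syn = 1.6707

1.6707 years


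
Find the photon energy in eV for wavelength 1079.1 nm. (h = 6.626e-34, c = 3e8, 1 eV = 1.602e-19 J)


E = hc/lambda = 6.626e-34 * 3e8 / 1.079e-06 = 1.842e-19 J = 1.1499 eV

1.1499 eV


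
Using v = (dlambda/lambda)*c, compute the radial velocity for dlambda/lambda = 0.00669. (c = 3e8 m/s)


v = (dlambda/lambda) * c = 0.00669 * 3e8 = 2.007e+06

2.007e+06 m/s


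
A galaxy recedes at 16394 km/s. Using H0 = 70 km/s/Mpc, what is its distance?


d = v / H0 = 16394 / 70 = 234.2

234.2 Mpc


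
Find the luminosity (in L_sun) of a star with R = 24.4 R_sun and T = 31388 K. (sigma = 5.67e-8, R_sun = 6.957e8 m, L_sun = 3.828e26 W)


R = 24.4 * 6.957e8 m = 1.697508e+10 m. L = 4*pi*R^2*sigma*T^4 = 4*pi*(1.697508e+10)^2 * 5.67e-8 * 31388^4 = 1.992834156e+32 W. L/L_sun = 1.992834156e+32 / 3.828e26 = 520594.0845

520594.0845 L_sun


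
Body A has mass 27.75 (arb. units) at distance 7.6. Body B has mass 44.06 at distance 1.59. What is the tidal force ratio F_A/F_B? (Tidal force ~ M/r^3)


Ratio = (M1/r1^3) / (M2/r2^3) = (27.75/7.6^3) / (44.06/1.59^3) = 0.0058

0.0058


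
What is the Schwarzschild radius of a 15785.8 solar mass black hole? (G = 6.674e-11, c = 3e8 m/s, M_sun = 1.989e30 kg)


M = 15785.8 * 1.989e30 kg = 3.13979562e+34 kg. rs = 2GM/c^2 = 2 * 6.674e-11 * 3.13979562e+34 / (3e8)^2 = 4.657e+07

4.657e+07 m


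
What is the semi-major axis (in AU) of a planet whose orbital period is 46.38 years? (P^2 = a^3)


a = P^(2/3) = 46.38^(2/3) = 12.9088

12.9088 AU


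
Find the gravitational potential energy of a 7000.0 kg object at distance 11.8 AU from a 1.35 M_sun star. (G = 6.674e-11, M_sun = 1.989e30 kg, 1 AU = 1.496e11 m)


M = 1.35 * 1.989e30 kg = 2.68515e+30 kg; r = 11.8 AU * 1.496e11 m/AU = 1.76528e+12 m. U = -GM*m/r = -(6.674e-11 * 2.68515e+30 * 7000.0) / 1.76528e+12 = -7.106e+11

-7.106e+11 J


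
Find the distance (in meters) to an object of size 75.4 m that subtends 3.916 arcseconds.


D = size / theta_rad, theta_rad = 3.916 * pi/(180*3600) = 1.899e-05, D = 3.971e+06

3.971e+06 m


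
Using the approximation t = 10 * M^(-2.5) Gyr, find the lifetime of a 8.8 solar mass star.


t = 10 * M^(-2.5) = 10 * 8.8^(-2.5) = 0.0435

0.0435 Gyr


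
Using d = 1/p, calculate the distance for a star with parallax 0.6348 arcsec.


d = 1/p = 1/0.6348 = 1.5753

1.5753 pc


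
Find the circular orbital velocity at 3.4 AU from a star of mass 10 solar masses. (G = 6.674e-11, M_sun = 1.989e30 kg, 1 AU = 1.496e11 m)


v = sqrt(GM/r) = sqrt(6.674e-11 * 1.989e+31 / 5.086e+11) = 51086.3927

51086.3927 m/s


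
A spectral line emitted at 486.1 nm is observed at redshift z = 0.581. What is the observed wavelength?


lam_obs = lam_emit * (1 + z) = 486.1 * (1 + 0.581) = 768.5241

768.5241 nm


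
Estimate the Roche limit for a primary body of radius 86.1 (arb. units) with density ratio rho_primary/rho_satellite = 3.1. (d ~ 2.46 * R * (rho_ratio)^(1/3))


d_Roche = 2.46 * 86.1 * 3.1^(1/3) = 308.8343

308.8343


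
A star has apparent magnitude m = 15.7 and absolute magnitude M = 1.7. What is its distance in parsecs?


d = 10^((m - M + 5)/5) = 10^((15.7 - 1.7 + 5)/5) = 6309.5734

6309.5734 pc


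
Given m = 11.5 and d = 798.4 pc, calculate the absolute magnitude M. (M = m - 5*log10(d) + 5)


M = m - 5*log10(d) + 5 = 11.5 - 5*log10(798.4) + 5 = 1.9889

1.9889


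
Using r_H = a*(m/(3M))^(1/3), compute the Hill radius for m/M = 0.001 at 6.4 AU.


r_H = a * (m/3M)^(1/3) = 6.4 * (0.001/3)^(1/3) = 0.4438

0.4438 AU


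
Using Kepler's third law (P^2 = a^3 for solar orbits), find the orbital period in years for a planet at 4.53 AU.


P = a^(3/2) = 4.53^1.5 = 9.6416

9.6416 years


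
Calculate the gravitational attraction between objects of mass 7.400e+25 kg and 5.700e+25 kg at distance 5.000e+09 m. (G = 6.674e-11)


F = G*m1*m2/r^2 = 6.674e-11 * 7.400e+25 * 5.700e+25 / (5.000e+09)^2 = 6.674e-11 * 4.218e+51 / 2.500e+19 = 1.126e+22

1.126e+22 N


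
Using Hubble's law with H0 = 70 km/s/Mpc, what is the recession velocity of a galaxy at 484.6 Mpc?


v = H0 * d = 70 * 484.6 = 33922.0

33922.0 km/s


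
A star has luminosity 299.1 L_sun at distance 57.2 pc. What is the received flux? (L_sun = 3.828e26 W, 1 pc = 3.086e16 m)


F = L / (4*pi*d^2) = 1.145e+29 / (4*pi*(1.765e+18)^2) = 2.924e-09

2.924e-09 W/m^2


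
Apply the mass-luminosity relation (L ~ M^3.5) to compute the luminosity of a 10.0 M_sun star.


L/L_sun = (M/M_sun)^3.5 = 10.0^3.5 = 3162.2777

3162.2777 L_sun


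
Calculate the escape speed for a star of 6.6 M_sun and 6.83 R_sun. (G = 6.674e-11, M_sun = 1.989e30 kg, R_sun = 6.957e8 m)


M = 6.6 * 1.989e30 kg = 1.31274e+31 kg; R = 6.83 * 6.957e8 m = 4.751631e+09 m. v_esc = sqrt(2GM/R) = sqrt(2 * 6.674e-11 * 1.31274e+31 / 4.751631e+09) = 607261.9989

607261.9989 m/s


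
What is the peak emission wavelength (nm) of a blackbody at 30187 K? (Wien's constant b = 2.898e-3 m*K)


lam_max = b / T = 2.898e-3 / 30187 = 9.600e-08 m = 96.0016 nm

96.0016 nm


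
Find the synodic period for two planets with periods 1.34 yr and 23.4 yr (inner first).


1/P_syn = |1/P1 - 1/P2| = |1/1.34 - 1/23.4| => P_syn = 1.4214

1.4214 years


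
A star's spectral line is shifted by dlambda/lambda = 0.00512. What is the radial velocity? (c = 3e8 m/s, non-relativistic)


v = (dlambda/lambda) * c = 0.00512 * 3e8 = 1.536e+06

1.536e+06 m/s


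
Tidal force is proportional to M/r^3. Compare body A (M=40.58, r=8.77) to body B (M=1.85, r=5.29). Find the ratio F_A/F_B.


Ratio = (M1/r1^3) / (M2/r2^3) = (40.58/8.77^3) / (1.85/5.29^3) = 4.814

4.814


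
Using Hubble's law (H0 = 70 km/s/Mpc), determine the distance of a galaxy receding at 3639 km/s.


d = v / H0 = 3639 / 70 = 51.9857

51.9857 Mpc


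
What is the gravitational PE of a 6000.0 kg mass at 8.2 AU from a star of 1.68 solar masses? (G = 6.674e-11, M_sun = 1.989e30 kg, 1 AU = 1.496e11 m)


M = 1.68 * 1.989e30 kg = 3.34152e+30 kg; r = 8.2 AU * 1.496e11 m/AU = 1.22672e+12 m. U = -GM*m/r = -(6.674e-11 * 3.34152e+30 * 6000.0) / 1.22672e+12 = -1.091e+12

-1.091e+12 J


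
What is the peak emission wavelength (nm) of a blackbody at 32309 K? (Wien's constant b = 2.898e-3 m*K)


lam_max = b / T = 2.898e-3 / 32309 = 8.970e-08 m = 89.6964 nm

89.6964 nm


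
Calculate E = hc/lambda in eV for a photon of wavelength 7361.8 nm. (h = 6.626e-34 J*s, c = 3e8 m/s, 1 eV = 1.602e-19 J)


E = hc/lambda = 6.626e-34 * 3e8 / 7.362e-06 = 2.700e-20 J = 0.1685 eV

0.1685 eV


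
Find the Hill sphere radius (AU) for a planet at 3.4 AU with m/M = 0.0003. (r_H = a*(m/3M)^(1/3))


r_H = a * (m/3M)^(1/3) = 3.4 * (0.0003/3)^(1/3) = 0.1578

0.1578 AU


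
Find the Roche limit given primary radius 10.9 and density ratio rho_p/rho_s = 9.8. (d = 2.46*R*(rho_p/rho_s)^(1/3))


d_Roche = 2.46 * 10.9 * 9.8^(1/3) = 57.3813

57.3813


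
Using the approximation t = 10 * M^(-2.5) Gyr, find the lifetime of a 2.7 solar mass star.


t = 10 * M^(-2.5) = 10 * 2.7^(-2.5) = 0.8348

0.8348 Gyr


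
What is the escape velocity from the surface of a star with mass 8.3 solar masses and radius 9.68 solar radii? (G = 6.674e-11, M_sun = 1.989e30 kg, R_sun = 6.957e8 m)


M = 8.3 * 1.989e30 kg = 1.65087e+31 kg; R = 9.68 * 6.957e8 m = 6.734376e+09 m. v_esc = sqrt(2GM/R) = sqrt(2 * 6.674e-11 * 1.65087e+31 / 6.734376e+09) = 572026.1151

572026.1151 m/s


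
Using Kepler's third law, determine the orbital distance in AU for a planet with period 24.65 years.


a = P^(2/3) = 24.65^(2/3) = 8.4699

8.4699 AU


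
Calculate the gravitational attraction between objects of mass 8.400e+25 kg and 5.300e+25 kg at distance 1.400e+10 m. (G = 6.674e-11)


F = G*m1*m2/r^2 = 6.674e-11 * 8.400e+25 * 5.300e+25 / (1.400e+10)^2 = 6.674e-11 * 4.452e+51 / 1.960e+20 = 1.516e+21

1.516e+21 N


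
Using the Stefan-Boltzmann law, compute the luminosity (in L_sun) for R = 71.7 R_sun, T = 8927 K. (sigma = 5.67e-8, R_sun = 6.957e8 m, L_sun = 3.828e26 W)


R = 71.7 * 6.957e8 m = 4.988169e+10 m. L = 4*pi*R^2*sigma*T^4 = 4*pi*(4.988169e+10)^2 * 5.67e-8 * 8927^4 = 1.125893677e+31 W. L/L_sun = 1.125893677e+31 / 3.828e26 = 29412.0605

29412.0605 L_sun


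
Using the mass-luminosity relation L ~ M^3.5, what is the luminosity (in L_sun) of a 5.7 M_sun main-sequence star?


L/L_sun = (M/M_sun)^3.5 = 5.7^3.5 = 442.1422

442.1422 L_sun


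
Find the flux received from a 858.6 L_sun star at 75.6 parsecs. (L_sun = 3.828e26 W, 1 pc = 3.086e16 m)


F = L / (4*pi*d^2) = 3.287e+29 / (4*pi*(2.333e+18)^2) = 4.805e-09

4.805e-09 W/m^2


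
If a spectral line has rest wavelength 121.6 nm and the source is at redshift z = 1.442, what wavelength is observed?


lam_obs = lam_emit * (1 + z) = 121.6 * (1 + 1.442) = 296.9472

296.9472 nm


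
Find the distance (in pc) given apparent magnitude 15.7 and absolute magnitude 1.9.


d = 10^((m - M + 5)/5) = 10^((15.7 - 1.9 + 5)/5) = 5754.3994

5754.3994 pc


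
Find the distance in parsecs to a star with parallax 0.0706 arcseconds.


d = 1/p = 1/0.0706 = 14.1643

14.1643 pc


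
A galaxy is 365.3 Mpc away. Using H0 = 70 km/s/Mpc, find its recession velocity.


v = H0 * d = 70 * 365.3 = 25571.0

25571.0 km/s


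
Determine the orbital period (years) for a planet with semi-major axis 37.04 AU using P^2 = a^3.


P = a^(3/2) = 37.04^1.5 = 225.4273

225.4273 years


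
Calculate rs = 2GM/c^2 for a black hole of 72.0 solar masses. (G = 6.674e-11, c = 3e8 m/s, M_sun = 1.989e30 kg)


M = 72.0 * 1.989e30 kg = 1.43208e+32 kg. rs = 2GM/c^2 = 2 * 6.674e-11 * 1.43208e+32 / (3e8)^2 = 212393.376

212393.376 m


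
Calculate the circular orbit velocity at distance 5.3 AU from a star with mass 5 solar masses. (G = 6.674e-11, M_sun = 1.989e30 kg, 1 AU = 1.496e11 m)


v = sqrt(GM/r) = sqrt(6.674e-11 * 9.945e+30 / 7.929e+11) = 28932.8865

28932.8865 m/s


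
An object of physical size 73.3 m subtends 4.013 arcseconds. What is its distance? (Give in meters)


D = size / theta_rad, theta_rad = 4.013 * pi/(180*3600) = 1.946e-05, D = 3.768e+06

3.768e+06 m


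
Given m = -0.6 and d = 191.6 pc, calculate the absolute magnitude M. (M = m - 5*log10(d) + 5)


M = m - 5*log10(d) + 5 = -0.6 - 5*log10(191.6) + 5 = -7.012

-7.012


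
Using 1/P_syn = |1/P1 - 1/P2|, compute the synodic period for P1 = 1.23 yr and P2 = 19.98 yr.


1/P_syn = |1/P1 - 1/P2| = |1/1.23 - 1/19.98| => P_syn = 1.3107

1.3107 years


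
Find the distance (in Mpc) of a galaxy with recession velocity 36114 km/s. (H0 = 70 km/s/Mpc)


d = v / H0 = 36114 / 70 = 515.9143

515.9143 Mpc


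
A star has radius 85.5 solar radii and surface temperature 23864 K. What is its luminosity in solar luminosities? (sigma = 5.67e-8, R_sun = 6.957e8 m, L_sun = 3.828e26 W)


R = 85.5 * 6.957e8 m = 5.948235e+10 m. L = 4*pi*R^2*sigma*T^4 = 4*pi*(5.948235e+10)^2 * 5.67e-8 * 23864^4 = 8.176023301e+32 W. L/L_sun = 8.176023301e+32 / 3.828e26 = 2.136e+06

2.136e+06 L_sun


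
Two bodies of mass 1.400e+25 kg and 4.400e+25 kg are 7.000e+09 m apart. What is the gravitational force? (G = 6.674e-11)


F = G*m1*m2/r^2 = 6.674e-11 * 1.400e+25 * 4.400e+25 / (7.000e+09)^2 = 6.674e-11 * 6.160e+50 / 4.900e+19 = 8.390e+20

8.390e+20 N


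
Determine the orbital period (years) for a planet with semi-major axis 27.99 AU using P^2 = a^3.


P = a^(3/2) = 27.99^1.5 = 148.0827

148.0827 years


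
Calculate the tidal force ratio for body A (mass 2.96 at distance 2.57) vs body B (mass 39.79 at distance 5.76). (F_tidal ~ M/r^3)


Ratio = (M1/r1^3) / (M2/r2^3) = (2.96/2.57^3) / (39.79/5.76^3) = 0.8375

0.8375


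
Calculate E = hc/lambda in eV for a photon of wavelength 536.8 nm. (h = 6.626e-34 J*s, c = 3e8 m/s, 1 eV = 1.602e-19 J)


E = hc/lambda = 6.626e-34 * 3e8 / 5.368e-07 = 3.703e-19 J = 2.3115 eV

2.3115 eV


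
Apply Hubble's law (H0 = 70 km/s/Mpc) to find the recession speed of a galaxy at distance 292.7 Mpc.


v = H0 * d = 70 * 292.7 = 20489.0

20489.0 km/s


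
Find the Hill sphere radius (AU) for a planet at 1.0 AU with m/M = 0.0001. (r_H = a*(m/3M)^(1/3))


r_H = a * (m/3M)^(1/3) = 1.0 * (0.0001/3)^(1/3) = 0.0322

0.0322 AU


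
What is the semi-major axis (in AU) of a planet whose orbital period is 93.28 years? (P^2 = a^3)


a = P^(2/3) = 93.28^(2/3) = 20.568

20.568 AU


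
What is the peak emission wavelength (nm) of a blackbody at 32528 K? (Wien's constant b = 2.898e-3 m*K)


lam_max = b / T = 2.898e-3 / 32528 = 8.909e-08 m = 89.0925 nm

89.0925 nm


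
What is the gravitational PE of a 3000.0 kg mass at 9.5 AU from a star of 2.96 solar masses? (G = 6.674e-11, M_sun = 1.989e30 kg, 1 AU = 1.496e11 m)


M = 2.96 * 1.989e30 kg = 5.88744e+30 kg; r = 9.5 AU * 1.496e11 m/AU = 1.4212e+12 m. U = -GM*m/r = -(6.674e-11 * 5.88744e+30 * 3000.0) / 1.4212e+12 = -8.294e+11

-8.294e+11 J


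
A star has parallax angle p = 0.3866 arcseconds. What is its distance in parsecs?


d = 1/p = 1/0.3866 = 2.5867

2.5867 pc


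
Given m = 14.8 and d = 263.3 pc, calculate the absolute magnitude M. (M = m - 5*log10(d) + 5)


M = m - 5*log10(d) + 5 = 14.8 - 5*log10(263.3) + 5 = 7.6977

7.6977


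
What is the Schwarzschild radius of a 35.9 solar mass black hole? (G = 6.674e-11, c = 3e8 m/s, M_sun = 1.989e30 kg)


M = 35.9 * 1.989e30 kg = 7.14051e+31 kg. rs = 2GM/c^2 = 2 * 6.674e-11 * 7.14051e+31 / (3e8)^2 = 105901.6972

105901.6972 m


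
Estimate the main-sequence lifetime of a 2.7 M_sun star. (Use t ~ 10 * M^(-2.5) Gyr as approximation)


t = 10 * M^(-2.5) = 10 * 2.7^(-2.5) = 0.8348

0.8348 Gyr


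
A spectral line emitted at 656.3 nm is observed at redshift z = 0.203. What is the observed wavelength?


lam_obs = lam_emit * (1 + z) = 656.3 * (1 + 0.203) = 789.5289

789.5289 nm


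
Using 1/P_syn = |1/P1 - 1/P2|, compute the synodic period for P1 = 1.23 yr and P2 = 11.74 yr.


1/P_syn = |1/P1 - 1/P2| = |1/1.23 - 1/11.74| => P_syn = 1.3739

1.3739 years


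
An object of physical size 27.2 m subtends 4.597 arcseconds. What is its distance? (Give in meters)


D = size / theta_rad, theta_rad = 4.597 * pi/(180*3600) = 2.229e-05, D = 1.220e+06

1.220e+06 m


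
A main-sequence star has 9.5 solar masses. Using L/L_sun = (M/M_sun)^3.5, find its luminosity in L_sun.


L/L_sun = (M/M_sun)^3.5 = 9.5^3.5 = 2642.6072

2642.6072 L_sun


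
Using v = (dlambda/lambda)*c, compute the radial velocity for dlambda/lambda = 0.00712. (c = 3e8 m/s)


v = (dlambda/lambda) * c = 0.00712 * 3e8 = 2.136e+06

2.136e+06 m/s


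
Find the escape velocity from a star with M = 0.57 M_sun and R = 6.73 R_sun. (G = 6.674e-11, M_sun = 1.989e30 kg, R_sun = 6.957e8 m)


M = 0.57 * 1.989e30 kg = 1.13373e+30 kg; R = 6.73 * 6.957e8 m = 4.682061e+09 m. v_esc = sqrt(2GM/R) = sqrt(2 * 6.674e-11 * 1.13373e+30 / 4.682061e+09) = 179781.2454

179781.2454 m/s


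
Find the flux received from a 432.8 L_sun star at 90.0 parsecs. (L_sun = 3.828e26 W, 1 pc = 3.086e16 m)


F = L / (4*pi*d^2) = 1.657e+29 / (4*pi*(2.777e+18)^2) = 1.709e-09

1.709e-09 W/m^2


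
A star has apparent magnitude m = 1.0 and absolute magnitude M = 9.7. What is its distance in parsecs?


d = 10^((m - M + 5)/5) = 10^((1.0 - 9.7 + 5)/5) = 0.182

0.182 pc


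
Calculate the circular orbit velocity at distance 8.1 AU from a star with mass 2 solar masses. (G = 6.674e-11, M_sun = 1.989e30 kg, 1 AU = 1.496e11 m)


v = sqrt(GM/r) = sqrt(6.674e-11 * 3.978e+30 / 1.212e+12) = 14801.8904

14801.8904 m/s


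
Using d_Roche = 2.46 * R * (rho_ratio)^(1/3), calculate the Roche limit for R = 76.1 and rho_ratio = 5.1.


d_Roche = 2.46 * 76.1 * 5.1^(1/3) = 322.2378

322.2378


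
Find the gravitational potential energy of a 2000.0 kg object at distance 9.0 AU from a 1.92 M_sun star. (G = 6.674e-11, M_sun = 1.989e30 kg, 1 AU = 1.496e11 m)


M = 1.92 * 1.989e30 kg = 3.81888e+30 kg; r = 9.0 AU * 1.496e11 m/AU = 1.3464e+12 m. U = -GM*m/r = -(6.674e-11 * 3.81888e+30 * 2000.0) / 1.3464e+12 = -3.786e+11

-3.786e+11 J


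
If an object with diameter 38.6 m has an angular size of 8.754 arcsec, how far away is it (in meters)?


D = size / theta_rad, theta_rad = 8.754 * pi/(180*3600) = 4.244e-05, D = 909506.6851

909506.6851 m


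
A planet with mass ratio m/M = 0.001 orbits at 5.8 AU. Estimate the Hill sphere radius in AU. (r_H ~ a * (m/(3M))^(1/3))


r_H = a * (m/3M)^(1/3) = 5.8 * (0.001/3)^(1/3) = 0.4021

0.4021 AU


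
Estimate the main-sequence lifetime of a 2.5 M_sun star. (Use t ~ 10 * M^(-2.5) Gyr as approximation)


t = 10 * M^(-2.5) = 10 * 2.5^(-2.5) = 1.0119

1.0119 Gyr


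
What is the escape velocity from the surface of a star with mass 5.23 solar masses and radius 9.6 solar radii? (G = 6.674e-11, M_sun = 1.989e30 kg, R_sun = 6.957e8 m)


M = 5.23 * 1.989e30 kg = 1.040247e+31 kg; R = 9.6 * 6.957e8 m = 6.67872e+09 m. v_esc = sqrt(2GM/R) = sqrt(2 * 6.674e-11 * 1.040247e+31 / 6.67872e+09) = 455963.1201

455963.1201 m/s


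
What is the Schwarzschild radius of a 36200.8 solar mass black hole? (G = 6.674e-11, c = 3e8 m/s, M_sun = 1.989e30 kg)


M = 36200.8 * 1.989e30 kg = 7.20033912e+34 kg. rs = 2GM/c^2 = 2 * 6.674e-11 * 7.20033912e+34 / (3e8)^2 = 1.068e+08

1.068e+08 m


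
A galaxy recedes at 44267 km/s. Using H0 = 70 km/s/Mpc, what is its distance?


d = v / H0 = 44267 / 70 = 632.3857

632.3857 Mpc


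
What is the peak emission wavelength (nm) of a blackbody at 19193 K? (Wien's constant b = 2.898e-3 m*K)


lam_max = b / T = 2.898e-3 / 19193 = 1.510e-07 m = 150.9925 nm

150.9925 nm


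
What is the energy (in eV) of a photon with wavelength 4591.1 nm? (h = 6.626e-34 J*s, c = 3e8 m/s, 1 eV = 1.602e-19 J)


E = hc/lambda = 6.626e-34 * 3e8 / 4.591e-06 = 4.330e-20 J = 0.2703 eV

0.2703 eV


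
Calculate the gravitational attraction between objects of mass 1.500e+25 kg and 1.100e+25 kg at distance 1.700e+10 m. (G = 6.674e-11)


F = G*m1*m2/r^2 = 6.674e-11 * 1.500e+25 * 1.100e+25 / (1.700e+10)^2 = 6.674e-11 * 1.650e+50 / 2.890e+20 = 3.810e+19

3.810e+19 N


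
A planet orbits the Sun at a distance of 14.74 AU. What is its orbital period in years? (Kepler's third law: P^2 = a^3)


P = a^(3/2) = 14.74^1.5 = 56.5909

56.5909 years


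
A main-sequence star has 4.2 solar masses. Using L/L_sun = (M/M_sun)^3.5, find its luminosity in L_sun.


L/L_sun = (M/M_sun)^3.5 = 4.2^3.5 = 151.8352

151.8352 L_sun


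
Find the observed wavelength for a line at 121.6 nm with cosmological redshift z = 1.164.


lam_obs = lam_emit * (1 + z) = 121.6 * (1 + 1.164) = 263.1424

263.1424 nm


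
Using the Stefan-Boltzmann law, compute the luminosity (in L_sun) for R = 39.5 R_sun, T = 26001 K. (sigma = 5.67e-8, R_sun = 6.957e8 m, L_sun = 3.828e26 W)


R = 39.5 * 6.957e8 m = 2.748015e+10 m. L = 4*pi*R^2*sigma*T^4 = 4*pi*(2.748015e+10)^2 * 5.67e-8 * 26001^4 = 2.459185707e+32 W. L/L_sun = 2.459185707e+32 / 3.828e26 = 642420.5086

642420.5086 L_sun


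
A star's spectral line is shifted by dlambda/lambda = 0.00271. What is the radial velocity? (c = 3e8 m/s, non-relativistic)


v = (dlambda/lambda) * c = 0.00271 * 3e8 = 813000.0

813000.0 m/s


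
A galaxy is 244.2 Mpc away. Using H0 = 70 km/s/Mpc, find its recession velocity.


v = H0 * d = 70 * 244.2 = 17094.0

17094.0 km/s


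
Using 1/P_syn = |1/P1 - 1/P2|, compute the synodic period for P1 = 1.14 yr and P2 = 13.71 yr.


1/P_syn = |1/P1 - 1/P2| = |1/1.14 - 1/13.71| => P_syn = 1.2434

1.2434 years


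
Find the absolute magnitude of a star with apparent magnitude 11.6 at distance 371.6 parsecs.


M = m - 5*log10(d) + 5 = 11.6 - 5*log10(371.6) + 5 = 3.7496

3.7496


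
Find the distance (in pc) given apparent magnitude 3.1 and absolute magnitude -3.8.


d = 10^((m - M + 5)/5) = 10^((3.1 - -3.8 + 5)/5) = 239.8833

239.8833 pc


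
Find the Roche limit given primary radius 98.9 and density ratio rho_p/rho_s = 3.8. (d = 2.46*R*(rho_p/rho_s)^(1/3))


d_Roche = 2.46 * 98.9 * 3.8^(1/3) = 379.658

379.658


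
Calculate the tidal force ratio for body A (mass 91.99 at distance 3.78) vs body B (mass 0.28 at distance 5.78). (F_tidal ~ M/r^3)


Ratio = (M1/r1^3) / (M2/r2^3) = (91.99/3.78^3) / (0.28/5.78^3) = 1174.6019

1174.6019


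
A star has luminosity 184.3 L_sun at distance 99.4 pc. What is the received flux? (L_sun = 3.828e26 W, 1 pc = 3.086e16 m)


F = L / (4*pi*d^2) = 7.055e+28 / (4*pi*(3.067e+18)^2) = 5.967e-10

5.967e-10 W/m^2


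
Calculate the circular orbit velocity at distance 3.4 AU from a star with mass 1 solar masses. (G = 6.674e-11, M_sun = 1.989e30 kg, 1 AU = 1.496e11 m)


v = sqrt(GM/r) = sqrt(6.674e-11 * 1.989e+30 / 5.086e+11) = 16154.9358

16154.9358 m/s


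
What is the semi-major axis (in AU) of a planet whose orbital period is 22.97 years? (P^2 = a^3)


a = P^(2/3) = 22.97^(2/3) = 8.0805

8.0805 AU


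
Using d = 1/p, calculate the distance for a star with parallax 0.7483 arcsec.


d = 1/p = 1/0.7483 = 1.3364

1.3364 pc


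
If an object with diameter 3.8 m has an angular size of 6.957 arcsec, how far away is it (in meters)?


D = size / theta_rad, theta_rad = 6.957 * pi/(180*3600) = 3.373e-05, D = 112664.4047

112664.4047 m


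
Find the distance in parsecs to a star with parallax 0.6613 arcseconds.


d = 1/p = 1/0.6613 = 1.5122

1.5122 pc


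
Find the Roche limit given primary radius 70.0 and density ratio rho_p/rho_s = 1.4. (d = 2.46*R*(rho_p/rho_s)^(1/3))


d_Roche = 2.46 * 70.0 * 1.4^(1/3) = 192.6382

192.6382


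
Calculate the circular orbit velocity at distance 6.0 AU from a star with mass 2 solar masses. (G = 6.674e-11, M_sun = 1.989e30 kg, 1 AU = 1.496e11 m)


v = sqrt(GM/r) = sqrt(6.674e-11 * 3.978e+30 / 8.976e+11) = 17198.2425

17198.2425 m/s


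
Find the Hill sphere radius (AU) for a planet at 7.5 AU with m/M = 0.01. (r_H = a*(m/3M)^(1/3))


r_H = a * (m/3M)^(1/3) = 7.5 * (0.01/3)^(1/3) = 1.1204

1.1204 AU


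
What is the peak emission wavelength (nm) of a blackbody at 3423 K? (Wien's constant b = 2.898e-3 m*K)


lam_max = b / T = 2.898e-3 / 3423 = 8.466e-07 m = 846.6258 nm

846.6258 nm


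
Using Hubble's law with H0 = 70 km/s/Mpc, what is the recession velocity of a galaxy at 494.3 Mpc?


v = H0 * d = 70 * 494.3 = 34601.0

34601.0 km/s


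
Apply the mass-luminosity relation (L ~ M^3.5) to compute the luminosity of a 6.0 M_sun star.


L/L_sun = (M/M_sun)^3.5 = 6.0^3.5 = 529.0898

529.0898 L_sun


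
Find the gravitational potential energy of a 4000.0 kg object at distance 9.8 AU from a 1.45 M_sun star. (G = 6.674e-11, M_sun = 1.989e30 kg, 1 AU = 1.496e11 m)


M = 1.45 * 1.989e30 kg = 2.88405e+30 kg; r = 9.8 AU * 1.496e11 m/AU = 1.46608e+12 m. U = -GM*m/r = -(6.674e-11 * 2.88405e+30 * 4000.0) / 1.46608e+12 = -5.252e+11

-5.252e+11 J


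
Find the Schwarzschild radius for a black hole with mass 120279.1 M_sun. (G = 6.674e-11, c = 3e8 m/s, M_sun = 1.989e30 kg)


M = 120279.1 * 1.989e30 kg = 2.392351299e+35 kg. rs = 2GM/c^2 = 2 * 6.674e-11 * 2.392351299e+35 / (3e8)^2 = 3.548e+08

3.548e+08 m


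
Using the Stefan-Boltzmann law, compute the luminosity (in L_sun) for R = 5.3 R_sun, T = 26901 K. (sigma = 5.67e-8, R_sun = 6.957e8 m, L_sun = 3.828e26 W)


R = 5.3 * 6.957e8 m = 3.68721e+09 m. L = 4*pi*R^2*sigma*T^4 = 4*pi*(3.68721e+09)^2 * 5.67e-8 * 26901^4 = 5.072970849e+30 W. L/L_sun = 5.072970849e+30 / 3.828e26 = 13252.2749

13252.2749 L_sun


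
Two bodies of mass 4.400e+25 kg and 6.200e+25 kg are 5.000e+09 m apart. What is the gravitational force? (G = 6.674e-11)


F = G*m1*m2/r^2 = 6.674e-11 * 4.400e+25 * 6.200e+25 / (5.000e+09)^2 = 6.674e-11 * 2.728e+51 / 2.500e+19 = 7.283e+21

7.283e+21 N


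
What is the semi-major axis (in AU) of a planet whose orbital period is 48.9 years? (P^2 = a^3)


a = P^(2/3) = 48.9^(2/3) = 13.3723

13.3723 AU


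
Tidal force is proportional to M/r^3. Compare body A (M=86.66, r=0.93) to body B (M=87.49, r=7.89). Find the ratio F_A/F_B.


Ratio = (M1/r1^3) / (M2/r2^3) = (86.66/0.93^3) / (87.49/7.89^3) = 604.8427

604.8427


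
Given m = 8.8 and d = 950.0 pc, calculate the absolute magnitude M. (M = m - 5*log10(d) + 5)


M = m - 5*log10(d) + 5 = 8.8 - 5*log10(950.0) + 5 = -1.0886

-1.0886


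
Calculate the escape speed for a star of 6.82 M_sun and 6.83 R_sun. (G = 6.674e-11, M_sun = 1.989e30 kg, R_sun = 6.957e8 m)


M = 6.82 * 1.989e30 kg = 1.356498e+31 kg; R = 6.83 * 6.957e8 m = 4.751631e+09 m. v_esc = sqrt(2GM/R) = sqrt(2 * 6.674e-11 * 1.356498e+31 / 4.751631e+09) = 617300.0674

617300.0674 m/s


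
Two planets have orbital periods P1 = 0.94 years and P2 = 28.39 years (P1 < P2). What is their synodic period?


1/P_syn = |1/P1 - 1/P2| = |1/0.94 - 1/28.39| => P_syn = 0.9722

0.9722 years


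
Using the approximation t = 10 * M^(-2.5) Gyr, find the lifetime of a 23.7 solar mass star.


t = 10 * M^(-2.5) = 10 * 23.7^(-2.5) = 0.0037

0.0037 Gyr


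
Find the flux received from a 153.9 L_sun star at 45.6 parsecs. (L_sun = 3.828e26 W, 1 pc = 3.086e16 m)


F = L / (4*pi*d^2) = 5.891e+28 / (4*pi*(1.407e+18)^2) = 2.367e-09

2.367e-09 W/m^2


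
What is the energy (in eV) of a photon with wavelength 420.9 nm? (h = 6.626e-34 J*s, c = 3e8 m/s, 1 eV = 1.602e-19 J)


E = hc/lambda = 6.626e-34 * 3e8 / 4.209e-07 = 4.723e-19 J = 2.948 eV

2.948 eV


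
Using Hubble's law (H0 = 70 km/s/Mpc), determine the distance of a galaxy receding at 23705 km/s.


d = v / H0 = 23705 / 70 = 338.6429

338.6429 Mpc


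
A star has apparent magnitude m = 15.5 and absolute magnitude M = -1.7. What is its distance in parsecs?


d = 10^((m - M + 5)/5) = 10^((15.5 - -1.7 + 5)/5) = 27542.287

27542.287 pc
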